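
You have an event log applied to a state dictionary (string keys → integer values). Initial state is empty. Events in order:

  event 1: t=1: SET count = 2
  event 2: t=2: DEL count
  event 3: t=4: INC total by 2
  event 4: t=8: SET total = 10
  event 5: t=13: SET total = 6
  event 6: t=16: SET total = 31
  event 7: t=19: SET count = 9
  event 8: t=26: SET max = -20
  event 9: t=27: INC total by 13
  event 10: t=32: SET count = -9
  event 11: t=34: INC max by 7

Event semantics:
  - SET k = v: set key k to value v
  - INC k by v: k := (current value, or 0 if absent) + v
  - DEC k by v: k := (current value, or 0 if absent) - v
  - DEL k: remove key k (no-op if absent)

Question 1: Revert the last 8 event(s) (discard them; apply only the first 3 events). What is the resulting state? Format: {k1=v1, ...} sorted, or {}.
Keep first 3 events (discard last 8):
  after event 1 (t=1: SET count = 2): {count=2}
  after event 2 (t=2: DEL count): {}
  after event 3 (t=4: INC total by 2): {total=2}

Answer: {total=2}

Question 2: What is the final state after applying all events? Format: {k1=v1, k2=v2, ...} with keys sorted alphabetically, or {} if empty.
  after event 1 (t=1: SET count = 2): {count=2}
  after event 2 (t=2: DEL count): {}
  after event 3 (t=4: INC total by 2): {total=2}
  after event 4 (t=8: SET total = 10): {total=10}
  after event 5 (t=13: SET total = 6): {total=6}
  after event 6 (t=16: SET total = 31): {total=31}
  after event 7 (t=19: SET count = 9): {count=9, total=31}
  after event 8 (t=26: SET max = -20): {count=9, max=-20, total=31}
  after event 9 (t=27: INC total by 13): {count=9, max=-20, total=44}
  after event 10 (t=32: SET count = -9): {count=-9, max=-20, total=44}
  after event 11 (t=34: INC max by 7): {count=-9, max=-13, total=44}

Answer: {count=-9, max=-13, total=44}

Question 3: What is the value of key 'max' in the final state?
Answer: -13

Derivation:
Track key 'max' through all 11 events:
  event 1 (t=1: SET count = 2): max unchanged
  event 2 (t=2: DEL count): max unchanged
  event 3 (t=4: INC total by 2): max unchanged
  event 4 (t=8: SET total = 10): max unchanged
  event 5 (t=13: SET total = 6): max unchanged
  event 6 (t=16: SET total = 31): max unchanged
  event 7 (t=19: SET count = 9): max unchanged
  event 8 (t=26: SET max = -20): max (absent) -> -20
  event 9 (t=27: INC total by 13): max unchanged
  event 10 (t=32: SET count = -9): max unchanged
  event 11 (t=34: INC max by 7): max -20 -> -13
Final: max = -13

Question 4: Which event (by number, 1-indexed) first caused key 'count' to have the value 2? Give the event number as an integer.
Answer: 1

Derivation:
Looking for first event where count becomes 2:
  event 1: count (absent) -> 2  <-- first match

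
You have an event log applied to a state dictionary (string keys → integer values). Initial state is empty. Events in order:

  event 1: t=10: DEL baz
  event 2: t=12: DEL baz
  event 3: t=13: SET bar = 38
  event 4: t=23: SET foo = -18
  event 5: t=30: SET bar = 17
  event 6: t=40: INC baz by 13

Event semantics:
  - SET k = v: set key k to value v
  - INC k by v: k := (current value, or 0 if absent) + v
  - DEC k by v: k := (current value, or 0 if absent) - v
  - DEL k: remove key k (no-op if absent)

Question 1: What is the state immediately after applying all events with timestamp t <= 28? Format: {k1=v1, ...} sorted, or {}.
Answer: {bar=38, foo=-18}

Derivation:
Apply events with t <= 28 (4 events):
  after event 1 (t=10: DEL baz): {}
  after event 2 (t=12: DEL baz): {}
  after event 3 (t=13: SET bar = 38): {bar=38}
  after event 4 (t=23: SET foo = -18): {bar=38, foo=-18}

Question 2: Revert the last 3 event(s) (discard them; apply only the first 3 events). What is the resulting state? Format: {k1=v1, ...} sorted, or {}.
Keep first 3 events (discard last 3):
  after event 1 (t=10: DEL baz): {}
  after event 2 (t=12: DEL baz): {}
  after event 3 (t=13: SET bar = 38): {bar=38}

Answer: {bar=38}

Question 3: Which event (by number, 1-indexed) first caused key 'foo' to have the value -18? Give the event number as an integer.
Looking for first event where foo becomes -18:
  event 4: foo (absent) -> -18  <-- first match

Answer: 4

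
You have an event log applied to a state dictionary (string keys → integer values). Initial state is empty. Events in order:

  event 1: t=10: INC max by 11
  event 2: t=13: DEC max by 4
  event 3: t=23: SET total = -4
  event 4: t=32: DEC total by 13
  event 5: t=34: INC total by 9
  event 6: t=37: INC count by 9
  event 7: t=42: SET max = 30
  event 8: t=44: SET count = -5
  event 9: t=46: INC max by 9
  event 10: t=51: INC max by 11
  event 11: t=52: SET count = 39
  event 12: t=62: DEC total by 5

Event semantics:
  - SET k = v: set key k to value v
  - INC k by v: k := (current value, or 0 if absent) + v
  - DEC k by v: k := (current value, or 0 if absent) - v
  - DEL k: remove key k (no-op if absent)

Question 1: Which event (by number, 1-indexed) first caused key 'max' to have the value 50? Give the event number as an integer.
Answer: 10

Derivation:
Looking for first event where max becomes 50:
  event 1: max = 11
  event 2: max = 7
  event 3: max = 7
  event 4: max = 7
  event 5: max = 7
  event 6: max = 7
  event 7: max = 30
  event 8: max = 30
  event 9: max = 39
  event 10: max 39 -> 50  <-- first match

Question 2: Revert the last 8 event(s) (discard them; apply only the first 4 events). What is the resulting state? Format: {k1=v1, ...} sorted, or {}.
Answer: {max=7, total=-17}

Derivation:
Keep first 4 events (discard last 8):
  after event 1 (t=10: INC max by 11): {max=11}
  after event 2 (t=13: DEC max by 4): {max=7}
  after event 3 (t=23: SET total = -4): {max=7, total=-4}
  after event 4 (t=32: DEC total by 13): {max=7, total=-17}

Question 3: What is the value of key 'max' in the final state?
Track key 'max' through all 12 events:
  event 1 (t=10: INC max by 11): max (absent) -> 11
  event 2 (t=13: DEC max by 4): max 11 -> 7
  event 3 (t=23: SET total = -4): max unchanged
  event 4 (t=32: DEC total by 13): max unchanged
  event 5 (t=34: INC total by 9): max unchanged
  event 6 (t=37: INC count by 9): max unchanged
  event 7 (t=42: SET max = 30): max 7 -> 30
  event 8 (t=44: SET count = -5): max unchanged
  event 9 (t=46: INC max by 9): max 30 -> 39
  event 10 (t=51: INC max by 11): max 39 -> 50
  event 11 (t=52: SET count = 39): max unchanged
  event 12 (t=62: DEC total by 5): max unchanged
Final: max = 50

Answer: 50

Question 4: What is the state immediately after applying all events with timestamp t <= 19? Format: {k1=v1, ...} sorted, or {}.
Answer: {max=7}

Derivation:
Apply events with t <= 19 (2 events):
  after event 1 (t=10: INC max by 11): {max=11}
  after event 2 (t=13: DEC max by 4): {max=7}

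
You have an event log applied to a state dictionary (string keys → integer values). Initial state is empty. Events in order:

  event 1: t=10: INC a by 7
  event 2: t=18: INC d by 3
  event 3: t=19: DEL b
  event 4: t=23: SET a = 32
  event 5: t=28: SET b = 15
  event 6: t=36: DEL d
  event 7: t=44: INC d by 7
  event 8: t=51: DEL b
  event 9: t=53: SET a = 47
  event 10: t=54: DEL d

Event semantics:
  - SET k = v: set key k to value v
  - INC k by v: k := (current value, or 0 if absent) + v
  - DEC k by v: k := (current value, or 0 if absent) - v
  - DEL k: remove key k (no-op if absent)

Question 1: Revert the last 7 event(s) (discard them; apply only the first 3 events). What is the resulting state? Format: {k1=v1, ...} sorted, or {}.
Answer: {a=7, d=3}

Derivation:
Keep first 3 events (discard last 7):
  after event 1 (t=10: INC a by 7): {a=7}
  after event 2 (t=18: INC d by 3): {a=7, d=3}
  after event 3 (t=19: DEL b): {a=7, d=3}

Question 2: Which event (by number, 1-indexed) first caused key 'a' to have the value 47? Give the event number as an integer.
Looking for first event where a becomes 47:
  event 1: a = 7
  event 2: a = 7
  event 3: a = 7
  event 4: a = 32
  event 5: a = 32
  event 6: a = 32
  event 7: a = 32
  event 8: a = 32
  event 9: a 32 -> 47  <-- first match

Answer: 9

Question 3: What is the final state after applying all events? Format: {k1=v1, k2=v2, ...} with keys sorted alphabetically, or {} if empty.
  after event 1 (t=10: INC a by 7): {a=7}
  after event 2 (t=18: INC d by 3): {a=7, d=3}
  after event 3 (t=19: DEL b): {a=7, d=3}
  after event 4 (t=23: SET a = 32): {a=32, d=3}
  after event 5 (t=28: SET b = 15): {a=32, b=15, d=3}
  after event 6 (t=36: DEL d): {a=32, b=15}
  after event 7 (t=44: INC d by 7): {a=32, b=15, d=7}
  after event 8 (t=51: DEL b): {a=32, d=7}
  after event 9 (t=53: SET a = 47): {a=47, d=7}
  after event 10 (t=54: DEL d): {a=47}

Answer: {a=47}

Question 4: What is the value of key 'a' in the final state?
Answer: 47

Derivation:
Track key 'a' through all 10 events:
  event 1 (t=10: INC a by 7): a (absent) -> 7
  event 2 (t=18: INC d by 3): a unchanged
  event 3 (t=19: DEL b): a unchanged
  event 4 (t=23: SET a = 32): a 7 -> 32
  event 5 (t=28: SET b = 15): a unchanged
  event 6 (t=36: DEL d): a unchanged
  event 7 (t=44: INC d by 7): a unchanged
  event 8 (t=51: DEL b): a unchanged
  event 9 (t=53: SET a = 47): a 32 -> 47
  event 10 (t=54: DEL d): a unchanged
Final: a = 47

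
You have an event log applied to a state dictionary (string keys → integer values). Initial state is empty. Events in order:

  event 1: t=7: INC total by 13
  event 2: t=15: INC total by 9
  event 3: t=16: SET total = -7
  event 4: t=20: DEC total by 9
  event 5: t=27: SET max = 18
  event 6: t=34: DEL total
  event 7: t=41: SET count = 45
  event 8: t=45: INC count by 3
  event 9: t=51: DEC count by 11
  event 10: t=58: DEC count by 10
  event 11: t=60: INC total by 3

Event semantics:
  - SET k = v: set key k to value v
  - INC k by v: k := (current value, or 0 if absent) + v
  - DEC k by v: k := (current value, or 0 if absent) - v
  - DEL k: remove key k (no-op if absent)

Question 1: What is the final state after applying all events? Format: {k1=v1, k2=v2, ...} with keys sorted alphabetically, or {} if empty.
  after event 1 (t=7: INC total by 13): {total=13}
  after event 2 (t=15: INC total by 9): {total=22}
  after event 3 (t=16: SET total = -7): {total=-7}
  after event 4 (t=20: DEC total by 9): {total=-16}
  after event 5 (t=27: SET max = 18): {max=18, total=-16}
  after event 6 (t=34: DEL total): {max=18}
  after event 7 (t=41: SET count = 45): {count=45, max=18}
  after event 8 (t=45: INC count by 3): {count=48, max=18}
  after event 9 (t=51: DEC count by 11): {count=37, max=18}
  after event 10 (t=58: DEC count by 10): {count=27, max=18}
  after event 11 (t=60: INC total by 3): {count=27, max=18, total=3}

Answer: {count=27, max=18, total=3}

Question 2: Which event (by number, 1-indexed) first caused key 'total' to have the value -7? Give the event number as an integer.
Looking for first event where total becomes -7:
  event 1: total = 13
  event 2: total = 22
  event 3: total 22 -> -7  <-- first match

Answer: 3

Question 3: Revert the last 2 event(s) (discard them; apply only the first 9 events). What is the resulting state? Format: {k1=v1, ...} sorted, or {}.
Answer: {count=37, max=18}

Derivation:
Keep first 9 events (discard last 2):
  after event 1 (t=7: INC total by 13): {total=13}
  after event 2 (t=15: INC total by 9): {total=22}
  after event 3 (t=16: SET total = -7): {total=-7}
  after event 4 (t=20: DEC total by 9): {total=-16}
  after event 5 (t=27: SET max = 18): {max=18, total=-16}
  after event 6 (t=34: DEL total): {max=18}
  after event 7 (t=41: SET count = 45): {count=45, max=18}
  after event 8 (t=45: INC count by 3): {count=48, max=18}
  after event 9 (t=51: DEC count by 11): {count=37, max=18}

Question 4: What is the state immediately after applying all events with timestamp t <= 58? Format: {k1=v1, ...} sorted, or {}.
Answer: {count=27, max=18}

Derivation:
Apply events with t <= 58 (10 events):
  after event 1 (t=7: INC total by 13): {total=13}
  after event 2 (t=15: INC total by 9): {total=22}
  after event 3 (t=16: SET total = -7): {total=-7}
  after event 4 (t=20: DEC total by 9): {total=-16}
  after event 5 (t=27: SET max = 18): {max=18, total=-16}
  after event 6 (t=34: DEL total): {max=18}
  after event 7 (t=41: SET count = 45): {count=45, max=18}
  after event 8 (t=45: INC count by 3): {count=48, max=18}
  after event 9 (t=51: DEC count by 11): {count=37, max=18}
  after event 10 (t=58: DEC count by 10): {count=27, max=18}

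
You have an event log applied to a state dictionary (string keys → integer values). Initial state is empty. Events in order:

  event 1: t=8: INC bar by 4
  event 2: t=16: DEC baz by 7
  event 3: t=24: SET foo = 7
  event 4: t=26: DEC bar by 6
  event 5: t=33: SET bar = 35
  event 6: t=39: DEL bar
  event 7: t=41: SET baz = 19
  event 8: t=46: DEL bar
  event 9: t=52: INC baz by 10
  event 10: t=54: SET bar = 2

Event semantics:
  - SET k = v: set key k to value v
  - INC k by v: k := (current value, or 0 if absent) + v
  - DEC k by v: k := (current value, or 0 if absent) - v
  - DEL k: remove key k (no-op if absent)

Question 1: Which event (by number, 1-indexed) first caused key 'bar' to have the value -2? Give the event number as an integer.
Looking for first event where bar becomes -2:
  event 1: bar = 4
  event 2: bar = 4
  event 3: bar = 4
  event 4: bar 4 -> -2  <-- first match

Answer: 4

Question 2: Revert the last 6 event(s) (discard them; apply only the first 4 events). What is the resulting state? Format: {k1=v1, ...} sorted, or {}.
Keep first 4 events (discard last 6):
  after event 1 (t=8: INC bar by 4): {bar=4}
  after event 2 (t=16: DEC baz by 7): {bar=4, baz=-7}
  after event 3 (t=24: SET foo = 7): {bar=4, baz=-7, foo=7}
  after event 4 (t=26: DEC bar by 6): {bar=-2, baz=-7, foo=7}

Answer: {bar=-2, baz=-7, foo=7}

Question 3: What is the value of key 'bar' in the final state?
Track key 'bar' through all 10 events:
  event 1 (t=8: INC bar by 4): bar (absent) -> 4
  event 2 (t=16: DEC baz by 7): bar unchanged
  event 3 (t=24: SET foo = 7): bar unchanged
  event 4 (t=26: DEC bar by 6): bar 4 -> -2
  event 5 (t=33: SET bar = 35): bar -2 -> 35
  event 6 (t=39: DEL bar): bar 35 -> (absent)
  event 7 (t=41: SET baz = 19): bar unchanged
  event 8 (t=46: DEL bar): bar (absent) -> (absent)
  event 9 (t=52: INC baz by 10): bar unchanged
  event 10 (t=54: SET bar = 2): bar (absent) -> 2
Final: bar = 2

Answer: 2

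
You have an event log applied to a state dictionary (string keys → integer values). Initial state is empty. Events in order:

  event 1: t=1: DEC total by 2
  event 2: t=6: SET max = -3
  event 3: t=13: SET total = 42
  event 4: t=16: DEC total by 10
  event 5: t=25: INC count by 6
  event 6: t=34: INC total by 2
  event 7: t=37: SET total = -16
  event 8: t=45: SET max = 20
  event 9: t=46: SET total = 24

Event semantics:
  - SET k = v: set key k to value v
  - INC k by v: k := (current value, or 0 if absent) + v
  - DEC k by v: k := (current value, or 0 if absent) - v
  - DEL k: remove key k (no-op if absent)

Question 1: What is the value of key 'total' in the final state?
Track key 'total' through all 9 events:
  event 1 (t=1: DEC total by 2): total (absent) -> -2
  event 2 (t=6: SET max = -3): total unchanged
  event 3 (t=13: SET total = 42): total -2 -> 42
  event 4 (t=16: DEC total by 10): total 42 -> 32
  event 5 (t=25: INC count by 6): total unchanged
  event 6 (t=34: INC total by 2): total 32 -> 34
  event 7 (t=37: SET total = -16): total 34 -> -16
  event 8 (t=45: SET max = 20): total unchanged
  event 9 (t=46: SET total = 24): total -16 -> 24
Final: total = 24

Answer: 24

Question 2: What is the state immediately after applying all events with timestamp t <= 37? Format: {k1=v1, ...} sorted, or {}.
Apply events with t <= 37 (7 events):
  after event 1 (t=1: DEC total by 2): {total=-2}
  after event 2 (t=6: SET max = -3): {max=-3, total=-2}
  after event 3 (t=13: SET total = 42): {max=-3, total=42}
  after event 4 (t=16: DEC total by 10): {max=-3, total=32}
  after event 5 (t=25: INC count by 6): {count=6, max=-3, total=32}
  after event 6 (t=34: INC total by 2): {count=6, max=-3, total=34}
  after event 7 (t=37: SET total = -16): {count=6, max=-3, total=-16}

Answer: {count=6, max=-3, total=-16}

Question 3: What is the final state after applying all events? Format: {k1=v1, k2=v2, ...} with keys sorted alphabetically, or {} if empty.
  after event 1 (t=1: DEC total by 2): {total=-2}
  after event 2 (t=6: SET max = -3): {max=-3, total=-2}
  after event 3 (t=13: SET total = 42): {max=-3, total=42}
  after event 4 (t=16: DEC total by 10): {max=-3, total=32}
  after event 5 (t=25: INC count by 6): {count=6, max=-3, total=32}
  after event 6 (t=34: INC total by 2): {count=6, max=-3, total=34}
  after event 7 (t=37: SET total = -16): {count=6, max=-3, total=-16}
  after event 8 (t=45: SET max = 20): {count=6, max=20, total=-16}
  after event 9 (t=46: SET total = 24): {count=6, max=20, total=24}

Answer: {count=6, max=20, total=24}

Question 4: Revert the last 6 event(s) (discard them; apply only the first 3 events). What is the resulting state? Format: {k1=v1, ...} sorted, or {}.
Answer: {max=-3, total=42}

Derivation:
Keep first 3 events (discard last 6):
  after event 1 (t=1: DEC total by 2): {total=-2}
  after event 2 (t=6: SET max = -3): {max=-3, total=-2}
  after event 3 (t=13: SET total = 42): {max=-3, total=42}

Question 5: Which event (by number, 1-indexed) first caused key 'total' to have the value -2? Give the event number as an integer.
Answer: 1

Derivation:
Looking for first event where total becomes -2:
  event 1: total (absent) -> -2  <-- first match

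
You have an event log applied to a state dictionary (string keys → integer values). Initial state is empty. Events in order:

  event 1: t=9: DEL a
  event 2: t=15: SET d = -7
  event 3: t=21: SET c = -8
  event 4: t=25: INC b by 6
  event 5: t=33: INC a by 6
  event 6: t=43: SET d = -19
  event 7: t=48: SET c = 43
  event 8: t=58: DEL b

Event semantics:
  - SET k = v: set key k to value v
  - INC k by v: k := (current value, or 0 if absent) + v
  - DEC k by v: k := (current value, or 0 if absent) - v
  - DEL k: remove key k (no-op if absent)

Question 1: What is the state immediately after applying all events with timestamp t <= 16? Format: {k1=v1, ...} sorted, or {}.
Answer: {d=-7}

Derivation:
Apply events with t <= 16 (2 events):
  after event 1 (t=9: DEL a): {}
  after event 2 (t=15: SET d = -7): {d=-7}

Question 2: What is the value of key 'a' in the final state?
Track key 'a' through all 8 events:
  event 1 (t=9: DEL a): a (absent) -> (absent)
  event 2 (t=15: SET d = -7): a unchanged
  event 3 (t=21: SET c = -8): a unchanged
  event 4 (t=25: INC b by 6): a unchanged
  event 5 (t=33: INC a by 6): a (absent) -> 6
  event 6 (t=43: SET d = -19): a unchanged
  event 7 (t=48: SET c = 43): a unchanged
  event 8 (t=58: DEL b): a unchanged
Final: a = 6

Answer: 6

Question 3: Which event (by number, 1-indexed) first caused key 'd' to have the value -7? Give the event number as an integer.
Looking for first event where d becomes -7:
  event 2: d (absent) -> -7  <-- first match

Answer: 2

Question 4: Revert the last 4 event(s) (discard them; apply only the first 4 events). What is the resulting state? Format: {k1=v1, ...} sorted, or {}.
Keep first 4 events (discard last 4):
  after event 1 (t=9: DEL a): {}
  after event 2 (t=15: SET d = -7): {d=-7}
  after event 3 (t=21: SET c = -8): {c=-8, d=-7}
  after event 4 (t=25: INC b by 6): {b=6, c=-8, d=-7}

Answer: {b=6, c=-8, d=-7}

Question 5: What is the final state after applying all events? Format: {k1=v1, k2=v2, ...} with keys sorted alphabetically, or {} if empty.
Answer: {a=6, c=43, d=-19}

Derivation:
  after event 1 (t=9: DEL a): {}
  after event 2 (t=15: SET d = -7): {d=-7}
  after event 3 (t=21: SET c = -8): {c=-8, d=-7}
  after event 4 (t=25: INC b by 6): {b=6, c=-8, d=-7}
  after event 5 (t=33: INC a by 6): {a=6, b=6, c=-8, d=-7}
  after event 6 (t=43: SET d = -19): {a=6, b=6, c=-8, d=-19}
  after event 7 (t=48: SET c = 43): {a=6, b=6, c=43, d=-19}
  after event 8 (t=58: DEL b): {a=6, c=43, d=-19}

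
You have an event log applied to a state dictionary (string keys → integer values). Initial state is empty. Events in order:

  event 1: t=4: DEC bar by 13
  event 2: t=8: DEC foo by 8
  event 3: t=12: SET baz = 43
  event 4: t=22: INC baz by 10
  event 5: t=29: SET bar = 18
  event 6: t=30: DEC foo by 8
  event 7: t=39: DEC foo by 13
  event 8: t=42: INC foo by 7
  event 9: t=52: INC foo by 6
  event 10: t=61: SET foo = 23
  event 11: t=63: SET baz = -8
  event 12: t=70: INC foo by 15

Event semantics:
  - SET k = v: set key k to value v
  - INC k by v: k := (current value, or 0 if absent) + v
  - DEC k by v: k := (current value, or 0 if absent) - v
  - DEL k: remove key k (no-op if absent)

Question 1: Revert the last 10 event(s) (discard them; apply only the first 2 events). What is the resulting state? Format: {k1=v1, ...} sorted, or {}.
Answer: {bar=-13, foo=-8}

Derivation:
Keep first 2 events (discard last 10):
  after event 1 (t=4: DEC bar by 13): {bar=-13}
  after event 2 (t=8: DEC foo by 8): {bar=-13, foo=-8}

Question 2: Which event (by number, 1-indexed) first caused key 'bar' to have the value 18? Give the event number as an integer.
Looking for first event where bar becomes 18:
  event 1: bar = -13
  event 2: bar = -13
  event 3: bar = -13
  event 4: bar = -13
  event 5: bar -13 -> 18  <-- first match

Answer: 5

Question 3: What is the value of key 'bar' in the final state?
Track key 'bar' through all 12 events:
  event 1 (t=4: DEC bar by 13): bar (absent) -> -13
  event 2 (t=8: DEC foo by 8): bar unchanged
  event 3 (t=12: SET baz = 43): bar unchanged
  event 4 (t=22: INC baz by 10): bar unchanged
  event 5 (t=29: SET bar = 18): bar -13 -> 18
  event 6 (t=30: DEC foo by 8): bar unchanged
  event 7 (t=39: DEC foo by 13): bar unchanged
  event 8 (t=42: INC foo by 7): bar unchanged
  event 9 (t=52: INC foo by 6): bar unchanged
  event 10 (t=61: SET foo = 23): bar unchanged
  event 11 (t=63: SET baz = -8): bar unchanged
  event 12 (t=70: INC foo by 15): bar unchanged
Final: bar = 18

Answer: 18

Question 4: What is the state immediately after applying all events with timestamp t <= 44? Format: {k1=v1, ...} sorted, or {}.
Answer: {bar=18, baz=53, foo=-22}

Derivation:
Apply events with t <= 44 (8 events):
  after event 1 (t=4: DEC bar by 13): {bar=-13}
  after event 2 (t=8: DEC foo by 8): {bar=-13, foo=-8}
  after event 3 (t=12: SET baz = 43): {bar=-13, baz=43, foo=-8}
  after event 4 (t=22: INC baz by 10): {bar=-13, baz=53, foo=-8}
  after event 5 (t=29: SET bar = 18): {bar=18, baz=53, foo=-8}
  after event 6 (t=30: DEC foo by 8): {bar=18, baz=53, foo=-16}
  after event 7 (t=39: DEC foo by 13): {bar=18, baz=53, foo=-29}
  after event 8 (t=42: INC foo by 7): {bar=18, baz=53, foo=-22}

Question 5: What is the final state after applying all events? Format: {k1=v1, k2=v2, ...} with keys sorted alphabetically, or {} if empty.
Answer: {bar=18, baz=-8, foo=38}

Derivation:
  after event 1 (t=4: DEC bar by 13): {bar=-13}
  after event 2 (t=8: DEC foo by 8): {bar=-13, foo=-8}
  after event 3 (t=12: SET baz = 43): {bar=-13, baz=43, foo=-8}
  after event 4 (t=22: INC baz by 10): {bar=-13, baz=53, foo=-8}
  after event 5 (t=29: SET bar = 18): {bar=18, baz=53, foo=-8}
  after event 6 (t=30: DEC foo by 8): {bar=18, baz=53, foo=-16}
  after event 7 (t=39: DEC foo by 13): {bar=18, baz=53, foo=-29}
  after event 8 (t=42: INC foo by 7): {bar=18, baz=53, foo=-22}
  after event 9 (t=52: INC foo by 6): {bar=18, baz=53, foo=-16}
  after event 10 (t=61: SET foo = 23): {bar=18, baz=53, foo=23}
  after event 11 (t=63: SET baz = -8): {bar=18, baz=-8, foo=23}
  after event 12 (t=70: INC foo by 15): {bar=18, baz=-8, foo=38}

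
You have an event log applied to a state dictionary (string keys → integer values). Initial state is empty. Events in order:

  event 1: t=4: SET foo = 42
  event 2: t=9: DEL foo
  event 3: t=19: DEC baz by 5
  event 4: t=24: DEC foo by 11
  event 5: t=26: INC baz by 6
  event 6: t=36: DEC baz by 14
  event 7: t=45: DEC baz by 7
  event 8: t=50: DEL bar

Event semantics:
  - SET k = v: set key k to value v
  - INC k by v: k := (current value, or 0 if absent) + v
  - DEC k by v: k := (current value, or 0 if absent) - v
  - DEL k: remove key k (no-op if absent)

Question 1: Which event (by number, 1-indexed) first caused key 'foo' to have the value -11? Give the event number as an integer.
Looking for first event where foo becomes -11:
  event 1: foo = 42
  event 2: foo = (absent)
  event 4: foo (absent) -> -11  <-- first match

Answer: 4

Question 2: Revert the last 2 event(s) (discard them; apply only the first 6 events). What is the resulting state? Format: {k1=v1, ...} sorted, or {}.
Answer: {baz=-13, foo=-11}

Derivation:
Keep first 6 events (discard last 2):
  after event 1 (t=4: SET foo = 42): {foo=42}
  after event 2 (t=9: DEL foo): {}
  after event 3 (t=19: DEC baz by 5): {baz=-5}
  after event 4 (t=24: DEC foo by 11): {baz=-5, foo=-11}
  after event 5 (t=26: INC baz by 6): {baz=1, foo=-11}
  after event 6 (t=36: DEC baz by 14): {baz=-13, foo=-11}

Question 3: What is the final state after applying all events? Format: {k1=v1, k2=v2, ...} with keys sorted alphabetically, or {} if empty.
  after event 1 (t=4: SET foo = 42): {foo=42}
  after event 2 (t=9: DEL foo): {}
  after event 3 (t=19: DEC baz by 5): {baz=-5}
  after event 4 (t=24: DEC foo by 11): {baz=-5, foo=-11}
  after event 5 (t=26: INC baz by 6): {baz=1, foo=-11}
  after event 6 (t=36: DEC baz by 14): {baz=-13, foo=-11}
  after event 7 (t=45: DEC baz by 7): {baz=-20, foo=-11}
  after event 8 (t=50: DEL bar): {baz=-20, foo=-11}

Answer: {baz=-20, foo=-11}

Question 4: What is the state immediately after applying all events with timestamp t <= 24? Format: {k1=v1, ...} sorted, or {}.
Apply events with t <= 24 (4 events):
  after event 1 (t=4: SET foo = 42): {foo=42}
  after event 2 (t=9: DEL foo): {}
  after event 3 (t=19: DEC baz by 5): {baz=-5}
  after event 4 (t=24: DEC foo by 11): {baz=-5, foo=-11}

Answer: {baz=-5, foo=-11}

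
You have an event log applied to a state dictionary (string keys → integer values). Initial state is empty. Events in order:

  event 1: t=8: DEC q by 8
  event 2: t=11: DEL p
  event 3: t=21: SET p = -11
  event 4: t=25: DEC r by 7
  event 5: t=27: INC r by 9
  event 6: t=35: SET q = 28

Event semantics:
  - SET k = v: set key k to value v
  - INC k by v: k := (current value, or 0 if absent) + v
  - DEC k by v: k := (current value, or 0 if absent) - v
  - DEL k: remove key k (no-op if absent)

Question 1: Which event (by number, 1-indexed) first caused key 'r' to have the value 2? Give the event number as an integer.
Looking for first event where r becomes 2:
  event 4: r = -7
  event 5: r -7 -> 2  <-- first match

Answer: 5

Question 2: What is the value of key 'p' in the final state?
Answer: -11

Derivation:
Track key 'p' through all 6 events:
  event 1 (t=8: DEC q by 8): p unchanged
  event 2 (t=11: DEL p): p (absent) -> (absent)
  event 3 (t=21: SET p = -11): p (absent) -> -11
  event 4 (t=25: DEC r by 7): p unchanged
  event 5 (t=27: INC r by 9): p unchanged
  event 6 (t=35: SET q = 28): p unchanged
Final: p = -11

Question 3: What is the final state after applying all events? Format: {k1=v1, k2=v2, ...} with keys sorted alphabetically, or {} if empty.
Answer: {p=-11, q=28, r=2}

Derivation:
  after event 1 (t=8: DEC q by 8): {q=-8}
  after event 2 (t=11: DEL p): {q=-8}
  after event 3 (t=21: SET p = -11): {p=-11, q=-8}
  after event 4 (t=25: DEC r by 7): {p=-11, q=-8, r=-7}
  after event 5 (t=27: INC r by 9): {p=-11, q=-8, r=2}
  after event 6 (t=35: SET q = 28): {p=-11, q=28, r=2}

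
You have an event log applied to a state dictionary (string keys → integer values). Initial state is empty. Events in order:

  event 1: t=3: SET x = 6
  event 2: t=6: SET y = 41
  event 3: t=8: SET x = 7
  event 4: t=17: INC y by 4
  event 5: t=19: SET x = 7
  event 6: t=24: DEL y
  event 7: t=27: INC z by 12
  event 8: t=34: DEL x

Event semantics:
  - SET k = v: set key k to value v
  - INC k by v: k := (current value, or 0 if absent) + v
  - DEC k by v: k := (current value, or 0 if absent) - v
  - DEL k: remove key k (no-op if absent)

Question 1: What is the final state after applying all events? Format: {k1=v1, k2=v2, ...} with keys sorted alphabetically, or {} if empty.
Answer: {z=12}

Derivation:
  after event 1 (t=3: SET x = 6): {x=6}
  after event 2 (t=6: SET y = 41): {x=6, y=41}
  after event 3 (t=8: SET x = 7): {x=7, y=41}
  after event 4 (t=17: INC y by 4): {x=7, y=45}
  after event 5 (t=19: SET x = 7): {x=7, y=45}
  after event 6 (t=24: DEL y): {x=7}
  after event 7 (t=27: INC z by 12): {x=7, z=12}
  after event 8 (t=34: DEL x): {z=12}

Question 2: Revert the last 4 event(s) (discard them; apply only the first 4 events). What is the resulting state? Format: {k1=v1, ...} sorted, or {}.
Answer: {x=7, y=45}

Derivation:
Keep first 4 events (discard last 4):
  after event 1 (t=3: SET x = 6): {x=6}
  after event 2 (t=6: SET y = 41): {x=6, y=41}
  after event 3 (t=8: SET x = 7): {x=7, y=41}
  after event 4 (t=17: INC y by 4): {x=7, y=45}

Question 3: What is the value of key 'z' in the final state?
Answer: 12

Derivation:
Track key 'z' through all 8 events:
  event 1 (t=3: SET x = 6): z unchanged
  event 2 (t=6: SET y = 41): z unchanged
  event 3 (t=8: SET x = 7): z unchanged
  event 4 (t=17: INC y by 4): z unchanged
  event 5 (t=19: SET x = 7): z unchanged
  event 6 (t=24: DEL y): z unchanged
  event 7 (t=27: INC z by 12): z (absent) -> 12
  event 8 (t=34: DEL x): z unchanged
Final: z = 12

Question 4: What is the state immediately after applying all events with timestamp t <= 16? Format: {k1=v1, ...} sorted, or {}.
Answer: {x=7, y=41}

Derivation:
Apply events with t <= 16 (3 events):
  after event 1 (t=3: SET x = 6): {x=6}
  after event 2 (t=6: SET y = 41): {x=6, y=41}
  after event 3 (t=8: SET x = 7): {x=7, y=41}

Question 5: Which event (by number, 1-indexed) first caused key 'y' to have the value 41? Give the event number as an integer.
Looking for first event where y becomes 41:
  event 2: y (absent) -> 41  <-- first match

Answer: 2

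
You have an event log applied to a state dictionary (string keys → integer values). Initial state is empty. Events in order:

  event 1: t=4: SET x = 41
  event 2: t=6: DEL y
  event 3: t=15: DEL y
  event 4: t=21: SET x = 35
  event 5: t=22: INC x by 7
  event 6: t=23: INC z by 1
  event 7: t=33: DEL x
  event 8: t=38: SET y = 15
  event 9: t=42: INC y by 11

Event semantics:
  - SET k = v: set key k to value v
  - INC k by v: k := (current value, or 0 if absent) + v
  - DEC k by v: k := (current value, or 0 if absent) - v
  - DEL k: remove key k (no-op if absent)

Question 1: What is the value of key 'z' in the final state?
Track key 'z' through all 9 events:
  event 1 (t=4: SET x = 41): z unchanged
  event 2 (t=6: DEL y): z unchanged
  event 3 (t=15: DEL y): z unchanged
  event 4 (t=21: SET x = 35): z unchanged
  event 5 (t=22: INC x by 7): z unchanged
  event 6 (t=23: INC z by 1): z (absent) -> 1
  event 7 (t=33: DEL x): z unchanged
  event 8 (t=38: SET y = 15): z unchanged
  event 9 (t=42: INC y by 11): z unchanged
Final: z = 1

Answer: 1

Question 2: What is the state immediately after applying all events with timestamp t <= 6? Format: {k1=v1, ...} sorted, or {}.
Apply events with t <= 6 (2 events):
  after event 1 (t=4: SET x = 41): {x=41}
  after event 2 (t=6: DEL y): {x=41}

Answer: {x=41}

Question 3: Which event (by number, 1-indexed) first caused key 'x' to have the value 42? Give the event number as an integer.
Answer: 5

Derivation:
Looking for first event where x becomes 42:
  event 1: x = 41
  event 2: x = 41
  event 3: x = 41
  event 4: x = 35
  event 5: x 35 -> 42  <-- first match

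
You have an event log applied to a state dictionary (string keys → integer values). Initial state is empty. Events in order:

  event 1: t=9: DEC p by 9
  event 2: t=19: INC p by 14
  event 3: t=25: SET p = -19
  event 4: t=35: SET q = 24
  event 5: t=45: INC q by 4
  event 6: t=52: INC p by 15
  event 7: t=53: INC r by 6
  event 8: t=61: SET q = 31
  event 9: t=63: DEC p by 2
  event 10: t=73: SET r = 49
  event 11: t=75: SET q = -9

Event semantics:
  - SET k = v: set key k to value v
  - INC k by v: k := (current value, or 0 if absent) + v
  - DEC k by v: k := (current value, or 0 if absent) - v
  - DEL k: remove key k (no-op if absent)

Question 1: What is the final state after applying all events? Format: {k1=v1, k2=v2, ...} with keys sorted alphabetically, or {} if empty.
  after event 1 (t=9: DEC p by 9): {p=-9}
  after event 2 (t=19: INC p by 14): {p=5}
  after event 3 (t=25: SET p = -19): {p=-19}
  after event 4 (t=35: SET q = 24): {p=-19, q=24}
  after event 5 (t=45: INC q by 4): {p=-19, q=28}
  after event 6 (t=52: INC p by 15): {p=-4, q=28}
  after event 7 (t=53: INC r by 6): {p=-4, q=28, r=6}
  after event 8 (t=61: SET q = 31): {p=-4, q=31, r=6}
  after event 9 (t=63: DEC p by 2): {p=-6, q=31, r=6}
  after event 10 (t=73: SET r = 49): {p=-6, q=31, r=49}
  after event 11 (t=75: SET q = -9): {p=-6, q=-9, r=49}

Answer: {p=-6, q=-9, r=49}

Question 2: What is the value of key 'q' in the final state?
Answer: -9

Derivation:
Track key 'q' through all 11 events:
  event 1 (t=9: DEC p by 9): q unchanged
  event 2 (t=19: INC p by 14): q unchanged
  event 3 (t=25: SET p = -19): q unchanged
  event 4 (t=35: SET q = 24): q (absent) -> 24
  event 5 (t=45: INC q by 4): q 24 -> 28
  event 6 (t=52: INC p by 15): q unchanged
  event 7 (t=53: INC r by 6): q unchanged
  event 8 (t=61: SET q = 31): q 28 -> 31
  event 9 (t=63: DEC p by 2): q unchanged
  event 10 (t=73: SET r = 49): q unchanged
  event 11 (t=75: SET q = -9): q 31 -> -9
Final: q = -9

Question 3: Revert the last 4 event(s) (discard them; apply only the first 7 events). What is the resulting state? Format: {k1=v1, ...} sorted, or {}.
Answer: {p=-4, q=28, r=6}

Derivation:
Keep first 7 events (discard last 4):
  after event 1 (t=9: DEC p by 9): {p=-9}
  after event 2 (t=19: INC p by 14): {p=5}
  after event 3 (t=25: SET p = -19): {p=-19}
  after event 4 (t=35: SET q = 24): {p=-19, q=24}
  after event 5 (t=45: INC q by 4): {p=-19, q=28}
  after event 6 (t=52: INC p by 15): {p=-4, q=28}
  after event 7 (t=53: INC r by 6): {p=-4, q=28, r=6}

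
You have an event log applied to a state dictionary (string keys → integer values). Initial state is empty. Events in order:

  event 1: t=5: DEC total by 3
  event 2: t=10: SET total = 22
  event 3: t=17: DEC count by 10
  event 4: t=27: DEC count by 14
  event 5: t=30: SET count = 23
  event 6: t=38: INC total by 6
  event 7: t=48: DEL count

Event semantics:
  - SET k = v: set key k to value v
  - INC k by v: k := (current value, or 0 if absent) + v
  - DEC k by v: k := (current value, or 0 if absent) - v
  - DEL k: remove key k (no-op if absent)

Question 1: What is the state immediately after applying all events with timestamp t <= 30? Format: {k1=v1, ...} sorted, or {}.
Answer: {count=23, total=22}

Derivation:
Apply events with t <= 30 (5 events):
  after event 1 (t=5: DEC total by 3): {total=-3}
  after event 2 (t=10: SET total = 22): {total=22}
  after event 3 (t=17: DEC count by 10): {count=-10, total=22}
  after event 4 (t=27: DEC count by 14): {count=-24, total=22}
  after event 5 (t=30: SET count = 23): {count=23, total=22}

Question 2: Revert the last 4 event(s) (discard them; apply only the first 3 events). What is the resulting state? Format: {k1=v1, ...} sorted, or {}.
Answer: {count=-10, total=22}

Derivation:
Keep first 3 events (discard last 4):
  after event 1 (t=5: DEC total by 3): {total=-3}
  after event 2 (t=10: SET total = 22): {total=22}
  after event 3 (t=17: DEC count by 10): {count=-10, total=22}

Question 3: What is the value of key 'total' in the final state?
Track key 'total' through all 7 events:
  event 1 (t=5: DEC total by 3): total (absent) -> -3
  event 2 (t=10: SET total = 22): total -3 -> 22
  event 3 (t=17: DEC count by 10): total unchanged
  event 4 (t=27: DEC count by 14): total unchanged
  event 5 (t=30: SET count = 23): total unchanged
  event 6 (t=38: INC total by 6): total 22 -> 28
  event 7 (t=48: DEL count): total unchanged
Final: total = 28

Answer: 28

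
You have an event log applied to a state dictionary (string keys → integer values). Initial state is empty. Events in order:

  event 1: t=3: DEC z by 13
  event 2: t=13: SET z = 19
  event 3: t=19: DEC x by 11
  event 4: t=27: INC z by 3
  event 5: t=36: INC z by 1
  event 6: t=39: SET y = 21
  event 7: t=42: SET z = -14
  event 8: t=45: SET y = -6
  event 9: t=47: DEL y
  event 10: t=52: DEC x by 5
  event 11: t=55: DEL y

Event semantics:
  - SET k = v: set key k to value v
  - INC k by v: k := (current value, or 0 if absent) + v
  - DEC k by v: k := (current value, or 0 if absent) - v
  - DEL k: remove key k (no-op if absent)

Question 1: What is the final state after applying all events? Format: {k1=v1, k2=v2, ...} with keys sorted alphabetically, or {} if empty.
Answer: {x=-16, z=-14}

Derivation:
  after event 1 (t=3: DEC z by 13): {z=-13}
  after event 2 (t=13: SET z = 19): {z=19}
  after event 3 (t=19: DEC x by 11): {x=-11, z=19}
  after event 4 (t=27: INC z by 3): {x=-11, z=22}
  after event 5 (t=36: INC z by 1): {x=-11, z=23}
  after event 6 (t=39: SET y = 21): {x=-11, y=21, z=23}
  after event 7 (t=42: SET z = -14): {x=-11, y=21, z=-14}
  after event 8 (t=45: SET y = -6): {x=-11, y=-6, z=-14}
  after event 9 (t=47: DEL y): {x=-11, z=-14}
  after event 10 (t=52: DEC x by 5): {x=-16, z=-14}
  after event 11 (t=55: DEL y): {x=-16, z=-14}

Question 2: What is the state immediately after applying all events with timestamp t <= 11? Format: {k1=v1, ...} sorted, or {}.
Answer: {z=-13}

Derivation:
Apply events with t <= 11 (1 events):
  after event 1 (t=3: DEC z by 13): {z=-13}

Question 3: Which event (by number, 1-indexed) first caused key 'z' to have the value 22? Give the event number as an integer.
Looking for first event where z becomes 22:
  event 1: z = -13
  event 2: z = 19
  event 3: z = 19
  event 4: z 19 -> 22  <-- first match

Answer: 4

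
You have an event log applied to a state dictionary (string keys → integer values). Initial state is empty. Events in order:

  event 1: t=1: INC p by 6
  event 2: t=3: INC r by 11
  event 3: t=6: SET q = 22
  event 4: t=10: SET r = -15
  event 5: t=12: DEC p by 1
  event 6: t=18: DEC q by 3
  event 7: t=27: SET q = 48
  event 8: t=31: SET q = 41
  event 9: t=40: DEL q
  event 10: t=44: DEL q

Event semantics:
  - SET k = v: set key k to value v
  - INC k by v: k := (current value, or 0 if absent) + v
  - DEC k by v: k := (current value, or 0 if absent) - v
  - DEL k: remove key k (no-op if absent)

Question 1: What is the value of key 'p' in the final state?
Answer: 5

Derivation:
Track key 'p' through all 10 events:
  event 1 (t=1: INC p by 6): p (absent) -> 6
  event 2 (t=3: INC r by 11): p unchanged
  event 3 (t=6: SET q = 22): p unchanged
  event 4 (t=10: SET r = -15): p unchanged
  event 5 (t=12: DEC p by 1): p 6 -> 5
  event 6 (t=18: DEC q by 3): p unchanged
  event 7 (t=27: SET q = 48): p unchanged
  event 8 (t=31: SET q = 41): p unchanged
  event 9 (t=40: DEL q): p unchanged
  event 10 (t=44: DEL q): p unchanged
Final: p = 5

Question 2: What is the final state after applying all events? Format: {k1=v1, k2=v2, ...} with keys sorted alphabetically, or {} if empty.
Answer: {p=5, r=-15}

Derivation:
  after event 1 (t=1: INC p by 6): {p=6}
  after event 2 (t=3: INC r by 11): {p=6, r=11}
  after event 3 (t=6: SET q = 22): {p=6, q=22, r=11}
  after event 4 (t=10: SET r = -15): {p=6, q=22, r=-15}
  after event 5 (t=12: DEC p by 1): {p=5, q=22, r=-15}
  after event 6 (t=18: DEC q by 3): {p=5, q=19, r=-15}
  after event 7 (t=27: SET q = 48): {p=5, q=48, r=-15}
  after event 8 (t=31: SET q = 41): {p=5, q=41, r=-15}
  after event 9 (t=40: DEL q): {p=5, r=-15}
  after event 10 (t=44: DEL q): {p=5, r=-15}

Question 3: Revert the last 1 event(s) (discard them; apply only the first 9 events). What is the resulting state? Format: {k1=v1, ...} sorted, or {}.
Answer: {p=5, r=-15}

Derivation:
Keep first 9 events (discard last 1):
  after event 1 (t=1: INC p by 6): {p=6}
  after event 2 (t=3: INC r by 11): {p=6, r=11}
  after event 3 (t=6: SET q = 22): {p=6, q=22, r=11}
  after event 4 (t=10: SET r = -15): {p=6, q=22, r=-15}
  after event 5 (t=12: DEC p by 1): {p=5, q=22, r=-15}
  after event 6 (t=18: DEC q by 3): {p=5, q=19, r=-15}
  after event 7 (t=27: SET q = 48): {p=5, q=48, r=-15}
  after event 8 (t=31: SET q = 41): {p=5, q=41, r=-15}
  after event 9 (t=40: DEL q): {p=5, r=-15}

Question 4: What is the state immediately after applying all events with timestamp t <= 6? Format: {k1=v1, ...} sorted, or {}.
Apply events with t <= 6 (3 events):
  after event 1 (t=1: INC p by 6): {p=6}
  after event 2 (t=3: INC r by 11): {p=6, r=11}
  after event 3 (t=6: SET q = 22): {p=6, q=22, r=11}

Answer: {p=6, q=22, r=11}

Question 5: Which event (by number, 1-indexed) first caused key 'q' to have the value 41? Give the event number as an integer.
Looking for first event where q becomes 41:
  event 3: q = 22
  event 4: q = 22
  event 5: q = 22
  event 6: q = 19
  event 7: q = 48
  event 8: q 48 -> 41  <-- first match

Answer: 8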